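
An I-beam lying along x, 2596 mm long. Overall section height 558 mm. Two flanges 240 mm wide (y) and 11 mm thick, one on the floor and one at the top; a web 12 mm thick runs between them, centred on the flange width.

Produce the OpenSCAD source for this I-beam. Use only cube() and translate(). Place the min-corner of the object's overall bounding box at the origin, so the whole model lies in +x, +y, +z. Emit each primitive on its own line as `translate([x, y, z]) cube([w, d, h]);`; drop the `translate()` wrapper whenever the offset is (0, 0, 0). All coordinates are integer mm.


cube([2596, 240, 11]);
translate([0, 114, 11]) cube([2596, 12, 536]);
translate([0, 0, 547]) cube([2596, 240, 11]);


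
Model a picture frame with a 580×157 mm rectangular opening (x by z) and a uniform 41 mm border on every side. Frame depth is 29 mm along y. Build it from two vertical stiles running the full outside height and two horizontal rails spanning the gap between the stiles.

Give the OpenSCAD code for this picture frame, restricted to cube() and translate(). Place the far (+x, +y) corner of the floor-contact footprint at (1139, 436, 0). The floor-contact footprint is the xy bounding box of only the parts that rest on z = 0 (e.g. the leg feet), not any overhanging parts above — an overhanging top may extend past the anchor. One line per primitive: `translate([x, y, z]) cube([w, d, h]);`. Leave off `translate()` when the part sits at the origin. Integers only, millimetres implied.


translate([477, 407, 0]) cube([41, 29, 239]);
translate([1098, 407, 0]) cube([41, 29, 239]);
translate([518, 407, 0]) cube([580, 29, 41]);
translate([518, 407, 198]) cube([580, 29, 41]);


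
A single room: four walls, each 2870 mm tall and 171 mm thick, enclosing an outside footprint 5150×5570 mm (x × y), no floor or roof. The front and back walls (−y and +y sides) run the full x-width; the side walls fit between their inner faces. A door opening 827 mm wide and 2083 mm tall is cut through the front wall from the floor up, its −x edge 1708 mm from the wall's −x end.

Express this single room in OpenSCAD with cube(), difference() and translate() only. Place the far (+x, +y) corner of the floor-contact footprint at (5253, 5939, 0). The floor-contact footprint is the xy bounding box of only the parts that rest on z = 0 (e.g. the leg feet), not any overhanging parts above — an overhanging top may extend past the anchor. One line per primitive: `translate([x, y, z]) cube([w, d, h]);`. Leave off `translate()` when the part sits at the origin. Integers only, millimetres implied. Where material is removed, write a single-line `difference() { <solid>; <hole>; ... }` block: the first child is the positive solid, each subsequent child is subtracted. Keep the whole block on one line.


difference() { translate([103, 369, 0]) cube([5150, 171, 2870]); translate([1811, 369, 0]) cube([827, 171, 2083]); }
translate([103, 5768, 0]) cube([5150, 171, 2870]);
translate([103, 540, 0]) cube([171, 5228, 2870]);
translate([5082, 540, 0]) cube([171, 5228, 2870]);


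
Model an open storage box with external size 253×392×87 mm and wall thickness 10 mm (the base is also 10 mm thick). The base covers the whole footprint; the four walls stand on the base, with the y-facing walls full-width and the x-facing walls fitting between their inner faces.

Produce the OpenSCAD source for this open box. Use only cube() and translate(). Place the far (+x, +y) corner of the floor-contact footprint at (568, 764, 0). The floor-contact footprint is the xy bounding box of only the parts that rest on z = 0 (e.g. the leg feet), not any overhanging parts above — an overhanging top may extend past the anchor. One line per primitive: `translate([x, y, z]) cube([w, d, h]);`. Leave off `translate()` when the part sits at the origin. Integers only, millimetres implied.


translate([315, 372, 0]) cube([253, 392, 10]);
translate([315, 372, 10]) cube([253, 10, 77]);
translate([315, 754, 10]) cube([253, 10, 77]);
translate([315, 382, 10]) cube([10, 372, 77]);
translate([558, 382, 10]) cube([10, 372, 77]);


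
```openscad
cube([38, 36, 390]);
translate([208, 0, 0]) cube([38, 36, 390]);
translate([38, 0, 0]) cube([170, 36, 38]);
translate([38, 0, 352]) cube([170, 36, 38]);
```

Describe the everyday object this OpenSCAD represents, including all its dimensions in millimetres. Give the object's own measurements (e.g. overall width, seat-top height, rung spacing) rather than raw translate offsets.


A rectangular picture frame lying in the x–z plane (depth along y). The opening is 170 mm wide (x) by 314 mm tall (z), surrounded by a border 38 mm wide on all four sides. The frame is 36 mm deep and is made of two full-height vertical stiles with two horizontal rails fitted between them.


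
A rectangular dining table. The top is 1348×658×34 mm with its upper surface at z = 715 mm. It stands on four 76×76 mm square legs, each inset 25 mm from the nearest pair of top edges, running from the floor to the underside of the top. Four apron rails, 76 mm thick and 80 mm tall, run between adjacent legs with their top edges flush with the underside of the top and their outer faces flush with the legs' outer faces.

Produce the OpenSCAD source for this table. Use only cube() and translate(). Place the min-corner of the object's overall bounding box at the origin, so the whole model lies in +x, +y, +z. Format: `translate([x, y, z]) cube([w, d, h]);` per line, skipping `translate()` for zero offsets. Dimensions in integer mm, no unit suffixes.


translate([0, 0, 681]) cube([1348, 658, 34]);
translate([25, 25, 0]) cube([76, 76, 681]);
translate([1247, 25, 0]) cube([76, 76, 681]);
translate([25, 557, 0]) cube([76, 76, 681]);
translate([1247, 557, 0]) cube([76, 76, 681]);
translate([101, 25, 601]) cube([1146, 76, 80]);
translate([101, 557, 601]) cube([1146, 76, 80]);
translate([25, 101, 601]) cube([76, 456, 80]);
translate([1247, 101, 601]) cube([76, 456, 80]);


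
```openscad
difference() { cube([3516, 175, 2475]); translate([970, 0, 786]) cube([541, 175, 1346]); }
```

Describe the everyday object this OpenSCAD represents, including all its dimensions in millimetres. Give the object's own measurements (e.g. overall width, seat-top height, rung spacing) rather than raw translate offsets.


A wall 3516 mm long (x), 175 mm thick (y), 2475 mm tall, with a rectangular window opening cut through it. The opening is 541 mm wide and 1346 mm tall; its sill is at z = 786 mm and its near (−x) edge is 970 mm from the wall's −x end. The opening passes through the full wall thickness.


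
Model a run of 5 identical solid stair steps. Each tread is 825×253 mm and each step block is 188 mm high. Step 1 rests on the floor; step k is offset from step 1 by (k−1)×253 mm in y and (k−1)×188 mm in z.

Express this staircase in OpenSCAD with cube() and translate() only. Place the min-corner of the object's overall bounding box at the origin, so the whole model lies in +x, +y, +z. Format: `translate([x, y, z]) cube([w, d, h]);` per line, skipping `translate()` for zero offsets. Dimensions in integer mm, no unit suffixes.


cube([825, 253, 188]);
translate([0, 253, 188]) cube([825, 253, 188]);
translate([0, 506, 376]) cube([825, 253, 188]);
translate([0, 759, 564]) cube([825, 253, 188]);
translate([0, 1012, 752]) cube([825, 253, 188]);


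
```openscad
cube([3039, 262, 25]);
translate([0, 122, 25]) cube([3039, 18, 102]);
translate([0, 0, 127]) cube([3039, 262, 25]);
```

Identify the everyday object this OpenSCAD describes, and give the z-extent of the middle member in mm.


An I-beam. The web height is 102 mm.

Two wide flanges with a thin centred web — an I-beam. Overall 152 mm minus two 25 mm flanges gives a web of 152 − 2·25 = 102 mm.


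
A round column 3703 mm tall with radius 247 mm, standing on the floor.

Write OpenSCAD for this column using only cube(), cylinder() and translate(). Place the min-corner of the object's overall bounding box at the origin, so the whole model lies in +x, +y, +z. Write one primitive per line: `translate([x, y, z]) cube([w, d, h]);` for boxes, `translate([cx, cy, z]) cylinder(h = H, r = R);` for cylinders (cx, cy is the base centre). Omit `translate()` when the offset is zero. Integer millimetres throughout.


translate([247, 247, 0]) cylinder(h = 3703, r = 247);


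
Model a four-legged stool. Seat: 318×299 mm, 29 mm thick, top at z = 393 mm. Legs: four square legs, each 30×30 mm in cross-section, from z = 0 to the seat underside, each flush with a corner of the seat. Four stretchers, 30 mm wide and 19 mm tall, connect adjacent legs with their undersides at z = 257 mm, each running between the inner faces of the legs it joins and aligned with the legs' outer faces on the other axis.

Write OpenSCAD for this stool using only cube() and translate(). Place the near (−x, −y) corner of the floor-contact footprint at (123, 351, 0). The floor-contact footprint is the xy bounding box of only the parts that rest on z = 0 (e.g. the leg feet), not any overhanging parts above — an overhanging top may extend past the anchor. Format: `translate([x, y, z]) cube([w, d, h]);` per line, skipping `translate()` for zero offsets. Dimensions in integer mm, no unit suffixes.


translate([123, 351, 364]) cube([318, 299, 29]);
translate([123, 351, 0]) cube([30, 30, 364]);
translate([411, 351, 0]) cube([30, 30, 364]);
translate([123, 620, 0]) cube([30, 30, 364]);
translate([411, 620, 0]) cube([30, 30, 364]);
translate([153, 351, 257]) cube([258, 30, 19]);
translate([153, 620, 257]) cube([258, 30, 19]);
translate([123, 381, 257]) cube([30, 239, 19]);
translate([411, 381, 257]) cube([30, 239, 19]);


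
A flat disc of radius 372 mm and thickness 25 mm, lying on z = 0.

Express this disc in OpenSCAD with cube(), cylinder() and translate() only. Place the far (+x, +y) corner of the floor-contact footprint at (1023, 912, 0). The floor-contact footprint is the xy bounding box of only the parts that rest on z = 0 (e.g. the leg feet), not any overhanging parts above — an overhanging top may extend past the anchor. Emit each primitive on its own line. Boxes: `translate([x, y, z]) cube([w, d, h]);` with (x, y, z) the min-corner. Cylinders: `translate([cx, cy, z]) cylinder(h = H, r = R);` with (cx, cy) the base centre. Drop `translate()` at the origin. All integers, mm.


translate([651, 540, 0]) cylinder(h = 25, r = 372);


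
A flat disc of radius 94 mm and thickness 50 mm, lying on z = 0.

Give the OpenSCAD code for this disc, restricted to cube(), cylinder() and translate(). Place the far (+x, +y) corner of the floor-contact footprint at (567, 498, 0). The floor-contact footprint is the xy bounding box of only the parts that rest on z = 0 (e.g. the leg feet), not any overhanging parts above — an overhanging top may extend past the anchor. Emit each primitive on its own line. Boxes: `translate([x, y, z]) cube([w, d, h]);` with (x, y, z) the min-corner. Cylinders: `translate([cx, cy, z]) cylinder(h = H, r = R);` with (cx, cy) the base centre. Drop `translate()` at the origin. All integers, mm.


translate([473, 404, 0]) cylinder(h = 50, r = 94);


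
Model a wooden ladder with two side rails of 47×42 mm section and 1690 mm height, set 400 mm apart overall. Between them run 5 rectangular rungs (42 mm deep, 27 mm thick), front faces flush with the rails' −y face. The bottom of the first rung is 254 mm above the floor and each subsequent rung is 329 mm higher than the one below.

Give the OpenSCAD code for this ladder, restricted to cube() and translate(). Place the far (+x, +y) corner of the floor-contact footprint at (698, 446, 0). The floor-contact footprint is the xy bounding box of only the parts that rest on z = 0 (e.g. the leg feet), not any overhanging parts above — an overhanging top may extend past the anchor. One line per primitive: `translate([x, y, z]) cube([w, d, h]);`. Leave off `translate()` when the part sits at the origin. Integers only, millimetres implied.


translate([298, 404, 0]) cube([47, 42, 1690]);
translate([651, 404, 0]) cube([47, 42, 1690]);
translate([345, 404, 254]) cube([306, 42, 27]);
translate([345, 404, 583]) cube([306, 42, 27]);
translate([345, 404, 912]) cube([306, 42, 27]);
translate([345, 404, 1241]) cube([306, 42, 27]);
translate([345, 404, 1570]) cube([306, 42, 27]);


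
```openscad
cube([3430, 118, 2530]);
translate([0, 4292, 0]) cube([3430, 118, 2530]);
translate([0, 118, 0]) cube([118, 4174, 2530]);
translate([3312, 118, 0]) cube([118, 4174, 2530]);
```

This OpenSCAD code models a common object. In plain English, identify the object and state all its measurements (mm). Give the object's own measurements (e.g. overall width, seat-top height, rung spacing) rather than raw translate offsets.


The wall frame of a small rectangular building: four walls, each 2530 mm tall and 118 mm thick, enclosing a footprint 3430 mm (x) by 4410 mm (y) outside-to-outside, with no floor or roof. The front and back walls (the −y and +y sides) span the full width; the two side walls fit between them.


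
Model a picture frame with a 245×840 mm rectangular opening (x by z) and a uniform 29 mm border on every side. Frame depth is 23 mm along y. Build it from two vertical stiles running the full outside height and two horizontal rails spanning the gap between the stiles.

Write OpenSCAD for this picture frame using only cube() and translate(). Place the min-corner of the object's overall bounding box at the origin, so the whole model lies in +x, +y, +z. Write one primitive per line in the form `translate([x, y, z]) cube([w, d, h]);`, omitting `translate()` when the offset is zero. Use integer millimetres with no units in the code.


cube([29, 23, 898]);
translate([274, 0, 0]) cube([29, 23, 898]);
translate([29, 0, 0]) cube([245, 23, 29]);
translate([29, 0, 869]) cube([245, 23, 29]);


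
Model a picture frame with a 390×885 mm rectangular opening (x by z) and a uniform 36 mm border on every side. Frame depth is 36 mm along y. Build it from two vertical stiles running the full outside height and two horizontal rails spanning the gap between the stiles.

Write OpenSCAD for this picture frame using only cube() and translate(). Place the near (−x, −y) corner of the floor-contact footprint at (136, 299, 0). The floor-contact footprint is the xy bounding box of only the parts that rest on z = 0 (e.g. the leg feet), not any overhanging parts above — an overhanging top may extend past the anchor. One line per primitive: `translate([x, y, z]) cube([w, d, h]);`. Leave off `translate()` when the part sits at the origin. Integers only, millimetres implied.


translate([136, 299, 0]) cube([36, 36, 957]);
translate([562, 299, 0]) cube([36, 36, 957]);
translate([172, 299, 0]) cube([390, 36, 36]);
translate([172, 299, 921]) cube([390, 36, 36]);


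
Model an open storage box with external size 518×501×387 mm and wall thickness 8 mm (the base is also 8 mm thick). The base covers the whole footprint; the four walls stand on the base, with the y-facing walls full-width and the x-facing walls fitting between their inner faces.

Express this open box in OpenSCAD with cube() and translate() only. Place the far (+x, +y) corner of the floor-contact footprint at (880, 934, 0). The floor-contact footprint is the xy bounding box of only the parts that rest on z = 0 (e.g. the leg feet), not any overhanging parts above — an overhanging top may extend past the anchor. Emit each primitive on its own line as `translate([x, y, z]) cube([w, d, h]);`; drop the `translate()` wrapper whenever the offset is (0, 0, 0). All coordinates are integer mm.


translate([362, 433, 0]) cube([518, 501, 8]);
translate([362, 433, 8]) cube([518, 8, 379]);
translate([362, 926, 8]) cube([518, 8, 379]);
translate([362, 441, 8]) cube([8, 485, 379]);
translate([872, 441, 8]) cube([8, 485, 379]);


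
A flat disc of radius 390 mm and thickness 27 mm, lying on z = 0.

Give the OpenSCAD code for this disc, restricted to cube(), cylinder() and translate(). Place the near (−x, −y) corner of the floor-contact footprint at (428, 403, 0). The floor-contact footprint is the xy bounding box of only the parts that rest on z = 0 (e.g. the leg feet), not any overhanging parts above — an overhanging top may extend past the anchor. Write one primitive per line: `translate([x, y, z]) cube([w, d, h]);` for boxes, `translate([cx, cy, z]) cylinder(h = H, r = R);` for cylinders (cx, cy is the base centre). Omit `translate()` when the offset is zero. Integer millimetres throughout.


translate([818, 793, 0]) cylinder(h = 27, r = 390);


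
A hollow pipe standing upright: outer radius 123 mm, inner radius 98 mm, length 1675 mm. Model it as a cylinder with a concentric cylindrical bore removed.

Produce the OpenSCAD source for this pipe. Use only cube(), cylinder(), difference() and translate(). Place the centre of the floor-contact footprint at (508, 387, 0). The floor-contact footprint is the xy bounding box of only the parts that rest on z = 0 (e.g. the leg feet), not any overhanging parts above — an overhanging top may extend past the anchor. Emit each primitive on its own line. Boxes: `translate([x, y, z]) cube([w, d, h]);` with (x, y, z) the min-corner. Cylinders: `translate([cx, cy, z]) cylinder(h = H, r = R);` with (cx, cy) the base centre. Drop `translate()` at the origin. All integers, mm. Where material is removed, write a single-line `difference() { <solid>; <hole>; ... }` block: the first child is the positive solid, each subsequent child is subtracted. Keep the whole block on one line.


difference() { translate([508, 387, 0]) cylinder(h = 1675, r = 123); translate([508, 387, 0]) cylinder(h = 1675, r = 98); }


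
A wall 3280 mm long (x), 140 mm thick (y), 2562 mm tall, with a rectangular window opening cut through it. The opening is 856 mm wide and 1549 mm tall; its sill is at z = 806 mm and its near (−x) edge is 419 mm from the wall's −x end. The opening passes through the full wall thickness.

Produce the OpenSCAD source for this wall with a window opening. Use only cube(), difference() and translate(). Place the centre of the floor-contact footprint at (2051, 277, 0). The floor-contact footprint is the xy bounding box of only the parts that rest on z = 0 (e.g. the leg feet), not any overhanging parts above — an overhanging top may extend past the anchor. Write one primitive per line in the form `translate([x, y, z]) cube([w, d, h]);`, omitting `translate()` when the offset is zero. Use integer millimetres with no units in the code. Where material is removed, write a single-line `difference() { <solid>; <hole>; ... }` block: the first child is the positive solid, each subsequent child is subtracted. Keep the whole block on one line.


difference() { translate([411, 207, 0]) cube([3280, 140, 2562]); translate([830, 207, 806]) cube([856, 140, 1549]); }


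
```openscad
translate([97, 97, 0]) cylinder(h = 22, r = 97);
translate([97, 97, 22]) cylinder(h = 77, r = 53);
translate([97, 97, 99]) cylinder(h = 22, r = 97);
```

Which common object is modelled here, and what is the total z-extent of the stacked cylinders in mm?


A spool. The overall height is 121 mm.

Three coaxial cylinders, large–small–large — a spool. Two 22 mm flanges and a 77 mm core give 22 + 77 + 22 = 121 mm.


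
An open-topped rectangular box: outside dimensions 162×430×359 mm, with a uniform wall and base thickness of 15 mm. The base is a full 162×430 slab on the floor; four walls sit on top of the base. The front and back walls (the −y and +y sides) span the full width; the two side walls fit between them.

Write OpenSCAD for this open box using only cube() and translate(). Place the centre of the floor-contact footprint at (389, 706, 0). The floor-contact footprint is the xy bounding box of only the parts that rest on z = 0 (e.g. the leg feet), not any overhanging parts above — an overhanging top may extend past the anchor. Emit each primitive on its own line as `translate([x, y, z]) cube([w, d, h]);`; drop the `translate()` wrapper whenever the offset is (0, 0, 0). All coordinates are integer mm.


translate([308, 491, 0]) cube([162, 430, 15]);
translate([308, 491, 15]) cube([162, 15, 344]);
translate([308, 906, 15]) cube([162, 15, 344]);
translate([308, 506, 15]) cube([15, 400, 344]);
translate([455, 506, 15]) cube([15, 400, 344]);


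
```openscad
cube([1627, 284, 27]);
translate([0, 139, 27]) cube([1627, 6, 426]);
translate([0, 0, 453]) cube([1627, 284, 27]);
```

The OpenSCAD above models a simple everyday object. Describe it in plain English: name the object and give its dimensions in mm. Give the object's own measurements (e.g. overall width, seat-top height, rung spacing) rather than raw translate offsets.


An I-beam lying along x, 1627 mm long. Overall section height 480 mm. Two flanges 284 mm wide (y) and 27 mm thick, one on the floor and one at the top; a web 6 mm thick runs between them, centred on the flange width.


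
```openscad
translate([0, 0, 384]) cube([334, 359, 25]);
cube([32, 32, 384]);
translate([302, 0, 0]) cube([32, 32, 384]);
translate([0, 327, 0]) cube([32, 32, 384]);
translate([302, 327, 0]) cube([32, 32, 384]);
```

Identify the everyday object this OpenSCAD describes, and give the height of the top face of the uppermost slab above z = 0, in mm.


A stool. The seat height is 409 mm.

A 334×359×25 slab at z = 384 on four corner posts — a stool. The seat top is 384 + 25 = 409 mm.


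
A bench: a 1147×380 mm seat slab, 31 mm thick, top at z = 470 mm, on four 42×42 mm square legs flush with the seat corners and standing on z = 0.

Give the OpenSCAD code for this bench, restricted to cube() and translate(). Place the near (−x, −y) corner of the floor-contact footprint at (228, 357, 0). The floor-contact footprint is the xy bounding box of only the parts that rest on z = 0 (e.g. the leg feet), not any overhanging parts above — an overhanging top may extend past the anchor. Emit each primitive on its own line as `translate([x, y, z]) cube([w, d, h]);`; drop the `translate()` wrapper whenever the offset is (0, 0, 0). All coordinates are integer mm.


translate([228, 357, 439]) cube([1147, 380, 31]);
translate([228, 357, 0]) cube([42, 42, 439]);
translate([228, 695, 0]) cube([42, 42, 439]);
translate([1333, 357, 0]) cube([42, 42, 439]);
translate([1333, 695, 0]) cube([42, 42, 439]);


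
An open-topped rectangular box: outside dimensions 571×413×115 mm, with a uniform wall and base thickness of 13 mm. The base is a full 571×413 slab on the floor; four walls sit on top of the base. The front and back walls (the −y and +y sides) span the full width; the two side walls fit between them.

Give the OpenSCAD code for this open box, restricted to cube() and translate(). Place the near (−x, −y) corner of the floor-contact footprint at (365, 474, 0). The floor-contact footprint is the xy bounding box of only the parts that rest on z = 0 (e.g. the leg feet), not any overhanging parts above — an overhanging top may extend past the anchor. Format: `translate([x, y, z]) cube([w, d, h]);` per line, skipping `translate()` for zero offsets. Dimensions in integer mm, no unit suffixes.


translate([365, 474, 0]) cube([571, 413, 13]);
translate([365, 474, 13]) cube([571, 13, 102]);
translate([365, 874, 13]) cube([571, 13, 102]);
translate([365, 487, 13]) cube([13, 387, 102]);
translate([923, 487, 13]) cube([13, 387, 102]);


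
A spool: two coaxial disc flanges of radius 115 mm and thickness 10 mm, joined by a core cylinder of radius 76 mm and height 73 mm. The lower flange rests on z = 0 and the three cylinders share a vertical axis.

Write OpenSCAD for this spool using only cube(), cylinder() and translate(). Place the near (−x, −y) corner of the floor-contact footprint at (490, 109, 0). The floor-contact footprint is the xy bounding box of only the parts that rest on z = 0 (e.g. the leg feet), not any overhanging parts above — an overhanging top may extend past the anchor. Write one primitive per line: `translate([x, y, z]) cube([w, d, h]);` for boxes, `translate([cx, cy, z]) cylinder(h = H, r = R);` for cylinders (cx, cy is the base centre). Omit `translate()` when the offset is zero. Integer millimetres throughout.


translate([605, 224, 0]) cylinder(h = 10, r = 115);
translate([605, 224, 10]) cylinder(h = 73, r = 76);
translate([605, 224, 83]) cylinder(h = 10, r = 115);


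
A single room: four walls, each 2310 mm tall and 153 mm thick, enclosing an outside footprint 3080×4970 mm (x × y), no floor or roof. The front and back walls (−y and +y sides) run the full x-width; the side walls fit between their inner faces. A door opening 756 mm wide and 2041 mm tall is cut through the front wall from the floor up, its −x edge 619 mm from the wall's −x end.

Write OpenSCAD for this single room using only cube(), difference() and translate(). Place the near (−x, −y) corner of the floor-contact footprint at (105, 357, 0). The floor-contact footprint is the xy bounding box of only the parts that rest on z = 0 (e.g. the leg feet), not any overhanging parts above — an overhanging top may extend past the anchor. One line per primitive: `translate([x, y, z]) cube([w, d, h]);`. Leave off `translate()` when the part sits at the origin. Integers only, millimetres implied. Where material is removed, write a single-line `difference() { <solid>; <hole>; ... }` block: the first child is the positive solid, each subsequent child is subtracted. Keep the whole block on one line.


difference() { translate([105, 357, 0]) cube([3080, 153, 2310]); translate([724, 357, 0]) cube([756, 153, 2041]); }
translate([105, 5174, 0]) cube([3080, 153, 2310]);
translate([105, 510, 0]) cube([153, 4664, 2310]);
translate([3032, 510, 0]) cube([153, 4664, 2310]);


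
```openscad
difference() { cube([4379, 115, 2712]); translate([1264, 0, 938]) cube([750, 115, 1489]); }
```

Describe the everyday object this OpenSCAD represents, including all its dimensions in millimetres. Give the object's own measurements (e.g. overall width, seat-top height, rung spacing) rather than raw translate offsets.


A wall 4379 mm long (x), 115 mm thick (y), 2712 mm tall, with a rectangular window opening cut through it. The opening is 750 mm wide and 1489 mm tall; its sill is at z = 938 mm and its near (−x) edge is 1264 mm from the wall's −x end. The opening passes through the full wall thickness.


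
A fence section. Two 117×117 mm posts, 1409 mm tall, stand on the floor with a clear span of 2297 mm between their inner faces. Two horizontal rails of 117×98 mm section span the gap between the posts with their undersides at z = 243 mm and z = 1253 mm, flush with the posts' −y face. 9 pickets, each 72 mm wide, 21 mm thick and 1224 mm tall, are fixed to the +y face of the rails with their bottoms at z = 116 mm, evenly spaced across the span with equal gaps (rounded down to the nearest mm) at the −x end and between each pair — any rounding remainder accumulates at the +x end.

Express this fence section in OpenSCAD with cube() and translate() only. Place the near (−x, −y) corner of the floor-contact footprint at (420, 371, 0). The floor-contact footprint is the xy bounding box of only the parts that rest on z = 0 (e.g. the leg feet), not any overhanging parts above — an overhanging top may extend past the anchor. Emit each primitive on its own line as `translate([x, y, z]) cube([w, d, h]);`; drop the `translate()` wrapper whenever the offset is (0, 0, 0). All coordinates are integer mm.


translate([420, 371, 0]) cube([117, 117, 1409]);
translate([2834, 371, 0]) cube([117, 117, 1409]);
translate([537, 371, 243]) cube([2297, 117, 98]);
translate([537, 371, 1253]) cube([2297, 117, 98]);
translate([701, 488, 116]) cube([72, 21, 1224]);
translate([937, 488, 116]) cube([72, 21, 1224]);
translate([1173, 488, 116]) cube([72, 21, 1224]);
translate([1409, 488, 116]) cube([72, 21, 1224]);
translate([1645, 488, 116]) cube([72, 21, 1224]);
translate([1881, 488, 116]) cube([72, 21, 1224]);
translate([2117, 488, 116]) cube([72, 21, 1224]);
translate([2353, 488, 116]) cube([72, 21, 1224]);
translate([2589, 488, 116]) cube([72, 21, 1224]);


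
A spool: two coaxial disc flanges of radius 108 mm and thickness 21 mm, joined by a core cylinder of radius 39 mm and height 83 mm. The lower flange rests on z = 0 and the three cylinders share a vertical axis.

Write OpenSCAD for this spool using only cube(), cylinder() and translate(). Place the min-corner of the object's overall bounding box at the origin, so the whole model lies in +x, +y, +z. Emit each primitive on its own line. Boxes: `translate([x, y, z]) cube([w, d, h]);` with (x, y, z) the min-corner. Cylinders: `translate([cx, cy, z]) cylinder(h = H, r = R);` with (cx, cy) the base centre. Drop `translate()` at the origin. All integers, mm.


translate([108, 108, 0]) cylinder(h = 21, r = 108);
translate([108, 108, 21]) cylinder(h = 83, r = 39);
translate([108, 108, 104]) cylinder(h = 21, r = 108);


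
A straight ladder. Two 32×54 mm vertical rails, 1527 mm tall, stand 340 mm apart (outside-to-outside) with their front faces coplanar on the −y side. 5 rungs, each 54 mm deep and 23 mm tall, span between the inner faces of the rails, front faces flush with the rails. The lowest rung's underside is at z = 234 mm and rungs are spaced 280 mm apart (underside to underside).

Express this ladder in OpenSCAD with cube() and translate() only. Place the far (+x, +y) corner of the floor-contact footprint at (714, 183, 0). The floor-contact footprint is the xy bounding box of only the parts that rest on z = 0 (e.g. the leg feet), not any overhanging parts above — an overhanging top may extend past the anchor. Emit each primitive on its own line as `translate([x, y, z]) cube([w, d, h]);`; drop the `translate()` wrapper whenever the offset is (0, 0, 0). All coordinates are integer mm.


translate([374, 129, 0]) cube([32, 54, 1527]);
translate([682, 129, 0]) cube([32, 54, 1527]);
translate([406, 129, 234]) cube([276, 54, 23]);
translate([406, 129, 514]) cube([276, 54, 23]);
translate([406, 129, 794]) cube([276, 54, 23]);
translate([406, 129, 1074]) cube([276, 54, 23]);
translate([406, 129, 1354]) cube([276, 54, 23]);


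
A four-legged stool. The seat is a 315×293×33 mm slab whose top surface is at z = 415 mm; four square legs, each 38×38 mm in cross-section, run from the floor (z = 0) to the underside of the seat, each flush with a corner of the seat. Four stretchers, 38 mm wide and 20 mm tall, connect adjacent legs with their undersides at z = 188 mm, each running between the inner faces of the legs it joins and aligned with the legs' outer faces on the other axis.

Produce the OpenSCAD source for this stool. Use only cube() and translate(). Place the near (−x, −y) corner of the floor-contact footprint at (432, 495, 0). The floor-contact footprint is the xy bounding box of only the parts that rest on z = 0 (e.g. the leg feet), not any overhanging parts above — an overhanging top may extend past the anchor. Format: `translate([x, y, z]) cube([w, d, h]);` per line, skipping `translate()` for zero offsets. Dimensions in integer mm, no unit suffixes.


translate([432, 495, 382]) cube([315, 293, 33]);
translate([432, 495, 0]) cube([38, 38, 382]);
translate([709, 495, 0]) cube([38, 38, 382]);
translate([432, 750, 0]) cube([38, 38, 382]);
translate([709, 750, 0]) cube([38, 38, 382]);
translate([470, 495, 188]) cube([239, 38, 20]);
translate([470, 750, 188]) cube([239, 38, 20]);
translate([432, 533, 188]) cube([38, 217, 20]);
translate([709, 533, 188]) cube([38, 217, 20]);


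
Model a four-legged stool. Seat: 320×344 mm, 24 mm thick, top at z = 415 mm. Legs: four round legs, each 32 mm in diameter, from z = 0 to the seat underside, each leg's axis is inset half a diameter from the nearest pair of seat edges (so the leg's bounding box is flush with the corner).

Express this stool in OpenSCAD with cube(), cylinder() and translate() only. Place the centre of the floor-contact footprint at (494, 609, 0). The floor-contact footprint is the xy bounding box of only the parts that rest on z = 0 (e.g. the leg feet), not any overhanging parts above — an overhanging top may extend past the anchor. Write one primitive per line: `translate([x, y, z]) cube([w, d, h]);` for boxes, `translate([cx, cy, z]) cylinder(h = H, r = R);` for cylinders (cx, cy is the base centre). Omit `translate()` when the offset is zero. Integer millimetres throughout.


translate([334, 437, 391]) cube([320, 344, 24]);
translate([350, 453, 0]) cylinder(h = 391, r = 16);
translate([638, 453, 0]) cylinder(h = 391, r = 16);
translate([350, 765, 0]) cylinder(h = 391, r = 16);
translate([638, 765, 0]) cylinder(h = 391, r = 16);


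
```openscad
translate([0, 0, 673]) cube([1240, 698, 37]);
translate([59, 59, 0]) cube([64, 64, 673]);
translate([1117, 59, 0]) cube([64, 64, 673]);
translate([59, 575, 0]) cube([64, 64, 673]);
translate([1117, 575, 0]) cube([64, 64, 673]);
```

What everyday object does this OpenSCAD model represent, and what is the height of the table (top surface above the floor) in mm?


A table. The table height is 710 mm.

A 1240×698×37 slab sits at z = 673 on four 64 mm square posts — a table. The top surface is at 673 + 37 = 710 mm.


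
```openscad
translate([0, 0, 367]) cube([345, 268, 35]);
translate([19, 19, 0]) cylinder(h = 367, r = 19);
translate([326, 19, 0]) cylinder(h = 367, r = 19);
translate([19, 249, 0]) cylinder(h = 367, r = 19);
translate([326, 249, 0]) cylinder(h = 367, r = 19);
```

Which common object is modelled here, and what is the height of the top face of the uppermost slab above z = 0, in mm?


A stool. The seat height is 402 mm.

A 345×268×35 slab at z = 367 on four corner cylinders — a stool. The seat top is 367 + 35 = 402 mm.


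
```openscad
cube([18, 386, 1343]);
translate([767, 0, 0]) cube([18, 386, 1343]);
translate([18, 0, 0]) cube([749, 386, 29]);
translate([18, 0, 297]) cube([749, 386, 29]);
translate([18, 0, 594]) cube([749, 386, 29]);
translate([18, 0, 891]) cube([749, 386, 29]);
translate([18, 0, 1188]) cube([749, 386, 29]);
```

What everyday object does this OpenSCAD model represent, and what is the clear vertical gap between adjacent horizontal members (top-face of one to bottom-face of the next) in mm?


A bookshelf. The clear shelf gap is 268 mm.

Two tall side panels with 5 horizontal boards between them — a bookshelf. The first two shelf undersides are at z = 0 and z = 297; with shelf thickness 29, the clear gap is 297 − 0 − 29 = 268 mm.


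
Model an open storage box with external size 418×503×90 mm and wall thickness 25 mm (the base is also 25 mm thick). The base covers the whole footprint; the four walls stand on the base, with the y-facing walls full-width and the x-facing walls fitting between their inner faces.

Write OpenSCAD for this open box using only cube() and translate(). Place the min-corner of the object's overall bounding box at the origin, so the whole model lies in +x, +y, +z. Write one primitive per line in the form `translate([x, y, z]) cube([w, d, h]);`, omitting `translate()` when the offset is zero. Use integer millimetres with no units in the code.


cube([418, 503, 25]);
translate([0, 0, 25]) cube([418, 25, 65]);
translate([0, 478, 25]) cube([418, 25, 65]);
translate([0, 25, 25]) cube([25, 453, 65]);
translate([393, 25, 25]) cube([25, 453, 65]);


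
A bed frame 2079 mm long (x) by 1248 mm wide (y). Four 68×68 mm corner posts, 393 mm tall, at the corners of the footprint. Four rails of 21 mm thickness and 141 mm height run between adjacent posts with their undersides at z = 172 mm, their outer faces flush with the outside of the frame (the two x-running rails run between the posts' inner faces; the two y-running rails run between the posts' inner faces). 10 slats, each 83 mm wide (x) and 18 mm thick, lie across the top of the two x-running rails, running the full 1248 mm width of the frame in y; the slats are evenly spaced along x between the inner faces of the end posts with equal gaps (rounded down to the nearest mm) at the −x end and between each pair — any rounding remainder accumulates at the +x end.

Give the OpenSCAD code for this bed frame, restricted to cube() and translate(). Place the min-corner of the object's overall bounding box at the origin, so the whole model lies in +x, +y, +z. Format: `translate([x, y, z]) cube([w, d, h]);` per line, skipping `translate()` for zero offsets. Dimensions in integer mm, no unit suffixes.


cube([68, 68, 393]);
translate([0, 1180, 0]) cube([68, 68, 393]);
translate([2011, 0, 0]) cube([68, 68, 393]);
translate([2011, 1180, 0]) cube([68, 68, 393]);
translate([68, 0, 172]) cube([1943, 21, 141]);
translate([68, 1227, 172]) cube([1943, 21, 141]);
translate([0, 68, 172]) cube([21, 1112, 141]);
translate([2058, 68, 172]) cube([21, 1112, 141]);
translate([169, 0, 313]) cube([83, 1248, 18]);
translate([353, 0, 313]) cube([83, 1248, 18]);
translate([537, 0, 313]) cube([83, 1248, 18]);
translate([721, 0, 313]) cube([83, 1248, 18]);
translate([905, 0, 313]) cube([83, 1248, 18]);
translate([1089, 0, 313]) cube([83, 1248, 18]);
translate([1273, 0, 313]) cube([83, 1248, 18]);
translate([1457, 0, 313]) cube([83, 1248, 18]);
translate([1641, 0, 313]) cube([83, 1248, 18]);
translate([1825, 0, 313]) cube([83, 1248, 18]);


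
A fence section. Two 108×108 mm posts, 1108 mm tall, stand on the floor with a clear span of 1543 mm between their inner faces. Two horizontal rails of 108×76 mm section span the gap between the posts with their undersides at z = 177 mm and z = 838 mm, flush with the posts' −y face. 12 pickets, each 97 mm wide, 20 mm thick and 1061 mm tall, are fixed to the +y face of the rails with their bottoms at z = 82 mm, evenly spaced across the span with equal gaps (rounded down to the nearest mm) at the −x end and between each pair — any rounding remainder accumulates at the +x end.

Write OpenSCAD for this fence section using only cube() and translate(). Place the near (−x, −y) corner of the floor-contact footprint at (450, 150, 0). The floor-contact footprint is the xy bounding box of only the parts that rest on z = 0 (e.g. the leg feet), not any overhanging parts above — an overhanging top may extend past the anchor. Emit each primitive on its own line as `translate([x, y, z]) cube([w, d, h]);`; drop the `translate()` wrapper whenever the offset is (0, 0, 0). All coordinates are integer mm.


translate([450, 150, 0]) cube([108, 108, 1108]);
translate([2101, 150, 0]) cube([108, 108, 1108]);
translate([558, 150, 177]) cube([1543, 108, 76]);
translate([558, 150, 838]) cube([1543, 108, 76]);
translate([587, 258, 82]) cube([97, 20, 1061]);
translate([713, 258, 82]) cube([97, 20, 1061]);
translate([839, 258, 82]) cube([97, 20, 1061]);
translate([965, 258, 82]) cube([97, 20, 1061]);
translate([1091, 258, 82]) cube([97, 20, 1061]);
translate([1217, 258, 82]) cube([97, 20, 1061]);
translate([1343, 258, 82]) cube([97, 20, 1061]);
translate([1469, 258, 82]) cube([97, 20, 1061]);
translate([1595, 258, 82]) cube([97, 20, 1061]);
translate([1721, 258, 82]) cube([97, 20, 1061]);
translate([1847, 258, 82]) cube([97, 20, 1061]);
translate([1973, 258, 82]) cube([97, 20, 1061]);


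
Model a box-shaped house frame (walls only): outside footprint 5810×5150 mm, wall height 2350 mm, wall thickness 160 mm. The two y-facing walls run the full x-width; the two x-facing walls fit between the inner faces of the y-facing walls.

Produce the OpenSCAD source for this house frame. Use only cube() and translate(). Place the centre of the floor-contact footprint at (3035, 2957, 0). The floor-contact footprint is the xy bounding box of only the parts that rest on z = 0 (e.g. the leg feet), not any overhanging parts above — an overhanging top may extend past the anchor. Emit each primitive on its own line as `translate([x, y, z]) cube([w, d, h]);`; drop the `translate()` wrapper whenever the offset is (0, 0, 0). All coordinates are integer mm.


translate([130, 382, 0]) cube([5810, 160, 2350]);
translate([130, 5372, 0]) cube([5810, 160, 2350]);
translate([130, 542, 0]) cube([160, 4830, 2350]);
translate([5780, 542, 0]) cube([160, 4830, 2350]);


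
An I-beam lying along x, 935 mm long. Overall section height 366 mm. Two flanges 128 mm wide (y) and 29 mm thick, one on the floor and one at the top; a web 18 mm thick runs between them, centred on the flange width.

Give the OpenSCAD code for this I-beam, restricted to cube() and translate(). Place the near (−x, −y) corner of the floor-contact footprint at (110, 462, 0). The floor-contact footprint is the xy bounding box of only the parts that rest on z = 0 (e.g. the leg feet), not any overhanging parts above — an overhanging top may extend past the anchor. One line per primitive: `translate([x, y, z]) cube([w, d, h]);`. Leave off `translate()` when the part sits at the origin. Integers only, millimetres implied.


translate([110, 462, 0]) cube([935, 128, 29]);
translate([110, 517, 29]) cube([935, 18, 308]);
translate([110, 462, 337]) cube([935, 128, 29]);
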